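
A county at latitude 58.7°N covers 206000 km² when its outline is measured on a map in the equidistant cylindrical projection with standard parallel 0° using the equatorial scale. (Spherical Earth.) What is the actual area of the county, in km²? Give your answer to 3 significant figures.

107000 km²

Plate carrée maps x = Rλ, y = Rφ. The meridian scale is h = 1 and the parallel scale is k = 1/cos φ = sec φ.
Areal scale = h·k = 1 × sec φ; at 58.7°, h = 1.000, k = 1.925, so h·k = 1.925.
True area = apparent / (areal scale) = 206000 / 1.925 ≈ 107000 km².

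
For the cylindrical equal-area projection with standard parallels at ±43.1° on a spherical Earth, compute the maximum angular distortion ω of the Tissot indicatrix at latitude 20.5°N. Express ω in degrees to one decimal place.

28.3°

Cylindrical equal-area (φ₀ = 43.1°): h = cos φ / cos 43.1° along meridians, k = cos 43.1° / cos φ along parallels; h·k = 1.
At 20.5°: h = 1.283, k = 0.7795; principal scales a = 1.283, b = 0.7795.
sin(ω/2) = (a − b)/(a + b) = 0.5033/2.062 = 0.2440, so ω = 2 arcsin(0.2440) ≈ 28.3°.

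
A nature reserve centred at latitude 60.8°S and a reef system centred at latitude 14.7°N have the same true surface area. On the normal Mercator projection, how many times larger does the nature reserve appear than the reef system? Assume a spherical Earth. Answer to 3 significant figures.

Mercator areal scale is sec²φ.
At 60.8°: sec²(60.8°) = 1/0.4879² = 4.202.
At 14.7°: sec²(14.7°) = 1/0.9673² = 1.069.
Ratio = 4.202/1.069 = cos²(14.7°)/cos²(60.8°) ≈ 3.93.

3.93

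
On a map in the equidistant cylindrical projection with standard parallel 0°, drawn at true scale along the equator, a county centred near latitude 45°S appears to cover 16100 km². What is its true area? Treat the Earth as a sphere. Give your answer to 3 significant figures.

11400 km²

In the plate carrée (x = Rλ, y = Rφ), meridians are true-scale (h = 1) and parallels are stretched by k = sec φ.
Areal scale = h·k = 1 × sec φ; at 45°, h = 1.000, k = 1.414, so h·k = 1.414.
True area = apparent / (areal scale) = 16100 / 1.414 ≈ 11400 km².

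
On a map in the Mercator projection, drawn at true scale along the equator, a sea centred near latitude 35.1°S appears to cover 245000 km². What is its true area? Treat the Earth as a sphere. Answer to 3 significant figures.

For Mercator, h = k = sec φ (a conformal cylindrical projection has a single point scale, 1/cos φ).
Areal scale = k² = sec²φ = 1/cos²(35.1°) = 1/0.8181² = 1.494.
True area = apparent / (areal scale) = 245000 / 1.494 ≈ 164000 km².

164000 km²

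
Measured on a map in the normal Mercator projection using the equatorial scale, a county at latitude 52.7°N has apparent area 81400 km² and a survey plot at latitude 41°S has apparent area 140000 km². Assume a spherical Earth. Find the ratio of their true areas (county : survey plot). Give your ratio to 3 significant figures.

0.375

Since Mercator area scale is 1/cos²φ, the true area equals the apparent area multiplied by cos²φ.
True area of county: 81400 × cos²(52.7°) = 81400 × 0.3672 = 29890 km².
True area of survey plot: 140000 × cos²(41°) = 140000 × 0.5696 = 79740 km².
Ratio = 29890 / 79740 ≈ 0.375.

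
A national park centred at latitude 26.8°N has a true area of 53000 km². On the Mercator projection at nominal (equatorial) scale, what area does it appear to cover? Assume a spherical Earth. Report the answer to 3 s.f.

66500 km²

Mercator is conformal, so the point scale is isotropic: h = k = sec φ = 1/cos φ.
Areal scale = k² = sec²φ = 1/cos²(26.8°) = 1/0.8926² = 1.255.
Apparent area = 53000 × 1.255 ≈ 66500 km².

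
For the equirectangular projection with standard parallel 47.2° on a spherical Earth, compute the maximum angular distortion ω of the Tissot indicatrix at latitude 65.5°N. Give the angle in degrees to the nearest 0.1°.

With standard parallel φ₀ = 47.2°, the equirectangular projection gives x = Rλ cos φ₀, y = Rφ, so h = 1 and k = cos 47.2° / cos φ.
At 65.5°: h = 1.000, k = 1.638; principal scales a = 1.638, b = 1.000.
sin(ω/2) = (a − b)/(a + b) = 0.6384/2.638 = 0.2420, so ω = 2 arcsin(0.2420) ≈ 28.0°.

28.0°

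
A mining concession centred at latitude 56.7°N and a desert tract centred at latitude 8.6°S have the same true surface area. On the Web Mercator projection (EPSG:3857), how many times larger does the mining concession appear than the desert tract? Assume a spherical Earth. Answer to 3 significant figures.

On Mercator, area is exaggerated by sec²φ = 1/cos²φ.
At 56.7°: sec²(56.7°) = 1/0.5490² = 3.318.
At 8.6°: sec²(8.6°) = 1/0.9888² = 1.023.
Ratio = 3.318/1.023 = cos²(8.6°)/cos²(56.7°) ≈ 3.24.

3.24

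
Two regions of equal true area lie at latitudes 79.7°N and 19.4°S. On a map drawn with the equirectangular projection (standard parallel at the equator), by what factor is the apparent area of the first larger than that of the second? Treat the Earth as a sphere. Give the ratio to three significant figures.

5.28

In the plate carrée (x = Rλ, y = Rφ), meridians are true-scale (h = 1) and parallels are stretched by k = sec φ.
Areal scale at 79.7°: h·k = 1.000 × 5.593 = 5.593.
Areal scale at 19.4°: h·k = 1.000 × 1.060 = 1.060.
Ratio = 5.593/1.060 ≈ 5.28.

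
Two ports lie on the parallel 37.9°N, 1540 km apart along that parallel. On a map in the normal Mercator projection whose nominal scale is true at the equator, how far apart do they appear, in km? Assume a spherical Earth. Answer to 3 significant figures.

1950 km

Mercator is conformal, so the point scale is isotropic: h = k = sec φ = 1/cos φ.
Along the parallel, k = sec 37.9° = 1/0.7891 = 1.267.
Map distance = 1540 × 1.267 ≈ 1950 km.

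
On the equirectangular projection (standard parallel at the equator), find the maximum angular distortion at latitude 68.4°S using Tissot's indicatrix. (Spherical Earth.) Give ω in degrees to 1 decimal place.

55.0°

Plate carrée maps x = Rλ, y = Rφ. The meridian scale is h = 1 and the parallel scale is k = 1/cos φ = sec φ.
At 68.4°: h = 1.000, k = 2.716; principal scales a = 2.716, b = 1.000.
sin(ω/2) = (a − b)/(a + b) = 1.716/3.716 = 0.4619, so ω = 2 arcsin(0.4619) ≈ 55.0°.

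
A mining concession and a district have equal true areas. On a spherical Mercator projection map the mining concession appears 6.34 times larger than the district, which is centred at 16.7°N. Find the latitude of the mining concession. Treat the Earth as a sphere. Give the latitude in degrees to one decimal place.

For equal true areas on Mercator, apparent areas scale as sec²φ, so the ratio is cos²φ₂ / cos²φ₁.
cos²φ₂ / cos²φ₁ = 6.34  ⇒  cos φ₁ = cos 16.7° / √6.34 = 0.9578/2.518 = 0.3804.
φ₁ = arccos(0.3804) ≈ 67.6°.

67.6°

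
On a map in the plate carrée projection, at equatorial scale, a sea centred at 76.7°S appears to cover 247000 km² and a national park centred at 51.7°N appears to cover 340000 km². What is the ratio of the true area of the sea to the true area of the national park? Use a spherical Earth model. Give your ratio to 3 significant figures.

0.270

Plate carrée has h = 1 and k = sec φ, giving areal scale sec φ; true area = (apparent area) · cos φ.
True area of sea: 247000 × cos(76.7°) = 247000 × 0.2300 = 56820 km².
True area of national park: 340000 × cos(51.7°) = 340000 × 0.6198 = 210700 km².
Ratio = 56820 / 210700 ≈ 0.270.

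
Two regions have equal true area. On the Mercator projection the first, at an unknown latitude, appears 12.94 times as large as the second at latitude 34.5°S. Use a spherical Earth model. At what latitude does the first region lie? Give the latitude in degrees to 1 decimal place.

76.8°

For equal true areas on Mercator, apparent areas scale as sec²φ, so the ratio is cos²φ₂ / cos²φ₁.
cos²φ₂ / cos²φ₁ = 12.94  ⇒  cos φ₁ = cos 34.5° / √12.94 = 0.8241/3.597 = 0.2291.
φ₁ = arccos(0.2291) ≈ 76.8°.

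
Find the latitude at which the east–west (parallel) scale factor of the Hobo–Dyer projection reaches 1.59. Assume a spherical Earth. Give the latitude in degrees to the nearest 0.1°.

60.1°

Hobo–Dyer is a cylindrical equal-area projection with standard parallels at ±37.5°. A cylindrical equal-area projection with standard parallel φ₀ has meridian scale h = cos φ / cos φ₀ and parallel scale k = cos φ₀ / cos φ (so areas are preserved, h·k = 1).
k = cos φ₀ / cos φ = 1.59  ⇒  cos φ = cos 37.5° / 1.59 = 0.4990.
φ = arccos(0.4990) ≈ 60.1°.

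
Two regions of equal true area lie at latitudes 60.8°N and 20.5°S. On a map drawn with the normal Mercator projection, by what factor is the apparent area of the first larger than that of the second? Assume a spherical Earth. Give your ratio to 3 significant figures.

On Mercator, area is exaggerated by sec²φ = 1/cos²φ.
At 60.8°: sec²(60.8°) = 1/0.4879² = 4.202.
At 20.5°: sec²(20.5°) = 1/0.9367² = 1.140.
Ratio = 4.202/1.140 = cos²(20.5°)/cos²(60.8°) ≈ 3.69.

3.69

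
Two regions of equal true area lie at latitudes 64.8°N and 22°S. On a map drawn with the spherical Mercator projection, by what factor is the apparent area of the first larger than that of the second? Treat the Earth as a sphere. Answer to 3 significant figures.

4.74

Mercator areal scale is sec²φ.
At 64.8°: sec²(64.8°) = 1/0.4258² = 5.516.
At 22°: sec²(22°) = 1/0.9272² = 1.163.
Ratio = 5.516/1.163 = cos²(22°)/cos²(64.8°) ≈ 4.74.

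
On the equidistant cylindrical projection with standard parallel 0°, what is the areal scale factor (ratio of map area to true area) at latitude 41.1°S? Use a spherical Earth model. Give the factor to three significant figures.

In the plate carrée (x = Rλ, y = Rφ), meridians are true-scale (h = 1) and parallels are stretched by k = sec φ.
Areal scale = h·k = 1 × sec φ; at 41.1°, h = 1.000, k = 1.327, so h·k = 1.327.

1.33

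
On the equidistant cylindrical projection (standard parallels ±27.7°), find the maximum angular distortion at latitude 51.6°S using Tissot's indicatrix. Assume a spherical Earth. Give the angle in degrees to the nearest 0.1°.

20.2°

In the equirectangular projection with standard parallel φ₀ = 27.7° (x = Rλ cos φ₀, y = Rφ), meridians are true-scale (h = 1) and the parallel scale is k = cos φ₀ / cos φ.
At 51.6°: h = 1.000, k = 1.425; principal scales a = 1.425, b = 1.000.
sin(ω/2) = (a − b)/(a + b) = 0.4254/2.425 = 0.1754, so ω = 2 arcsin(0.1754) ≈ 20.2°.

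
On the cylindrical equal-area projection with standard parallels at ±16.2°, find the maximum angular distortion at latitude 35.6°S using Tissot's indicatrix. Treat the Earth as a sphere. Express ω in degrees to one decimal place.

Cylindrical equal-area (φ₀ = 16.2°): h = cos φ / cos 16.2° along meridians, k = cos 16.2° / cos φ along parallels; h·k = 1.
At 35.6°: h = 0.8467, k = 1.181; principal scales a = 1.181, b = 0.8467.
sin(ω/2) = (a − b)/(a + b) = 0.3343/2.028 = 0.1649, so ω = 2 arcsin(0.1649) ≈ 19.0°.

19.0°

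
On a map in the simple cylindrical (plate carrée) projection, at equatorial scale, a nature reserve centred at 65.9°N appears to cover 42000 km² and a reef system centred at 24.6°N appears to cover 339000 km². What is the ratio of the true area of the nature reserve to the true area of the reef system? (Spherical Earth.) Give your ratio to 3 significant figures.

On the plate carrée, areal scale = h·k = 1 × sec φ, so true area = apparent × cos φ.
True area of nature reserve: 42000 × cos(65.9°) = 42000 × 0.4083 = 17150 km².
True area of reef system: 339000 × cos(24.6°) = 339000 × 0.9092 = 308200 km².
Ratio = 17150 / 308200 ≈ 0.0556.

0.0556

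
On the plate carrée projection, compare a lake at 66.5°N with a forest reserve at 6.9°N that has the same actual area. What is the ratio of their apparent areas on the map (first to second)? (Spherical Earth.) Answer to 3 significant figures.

2.49

In the plate carrée (x = Rλ, y = Rφ), meridians are true-scale (h = 1) and parallels are stretched by k = sec φ.
Areal scale at 66.5°: h·k = 1.000 × 2.508 = 2.508.
Areal scale at 6.9°: h·k = 1.000 × 1.007 = 1.007.
Ratio = 2.508/1.007 ≈ 2.49.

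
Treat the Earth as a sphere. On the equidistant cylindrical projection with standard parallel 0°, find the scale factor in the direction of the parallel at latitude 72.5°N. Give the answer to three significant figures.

In the plate carrée (x = Rλ, y = Rφ), meridians are true-scale (h = 1) and parallels are stretched by k = sec φ.
k = 1/cos 72.5° = 1/0.3007 = 3.326.

3.33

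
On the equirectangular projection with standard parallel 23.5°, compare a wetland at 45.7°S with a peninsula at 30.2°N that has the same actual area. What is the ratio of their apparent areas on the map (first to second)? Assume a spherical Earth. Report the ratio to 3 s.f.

The equidistant cylindrical projection with φ₀ = 23.5° has h = 1 (meridians true) and k = cos φ₀ / cos φ along parallels.
Areal scale at 45.7°: h·k = 1.000 × 1.313 = 1.313.
Areal scale at 30.2°: h·k = 1.000 × 1.061 = 1.061.
Ratio = 1.313/1.061 ≈ 1.24.

1.24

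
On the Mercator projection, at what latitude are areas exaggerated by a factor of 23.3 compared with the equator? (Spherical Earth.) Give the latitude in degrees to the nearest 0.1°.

78.0°

Mercator areal scale is sec²φ.
sec²φ = 23.3  ⇒  cos²φ = 0.04292  ⇒  cos φ = 0.2072.
φ = arccos(0.2072) ≈ 78.0°.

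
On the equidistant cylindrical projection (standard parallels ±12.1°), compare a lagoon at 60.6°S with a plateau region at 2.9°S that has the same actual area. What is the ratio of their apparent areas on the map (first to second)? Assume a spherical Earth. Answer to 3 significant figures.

2.03

With standard parallel φ₀ = 12.1°, the equirectangular projection gives x = Rλ cos φ₀, y = Rφ, so h = 1 and k = cos 12.1° / cos φ.
Areal scale at 60.6°: h·k = 1.000 × 1.992 = 1.992.
Areal scale at 2.9°: h·k = 1.000 × 0.9790 = 0.9790.
Ratio = 1.992/0.9790 ≈ 2.03.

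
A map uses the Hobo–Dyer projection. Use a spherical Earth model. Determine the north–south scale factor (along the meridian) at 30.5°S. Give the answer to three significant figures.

1.09

Hobo–Dyer is a cylindrical equal-area projection with standard parallels at ±37.5°. For cylindrical equal-area with standard parallel φ₀, h = cos φ / cos φ₀ and k = cos φ₀ / cos φ, so h·k = 1.
h = cos 30.5° / cos 37.5° = 0.8616/0.7934 = 1.086.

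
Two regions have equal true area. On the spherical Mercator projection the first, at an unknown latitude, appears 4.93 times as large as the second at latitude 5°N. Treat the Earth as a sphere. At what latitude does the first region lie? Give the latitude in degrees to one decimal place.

Mercator areal scale is sec²φ, so apparent-area ratio = sec²φ₁ / sec²φ₂ = cos²φ₂ / cos²φ₁.
cos²φ₂ / cos²φ₁ = 4.93  ⇒  cos φ₁ = cos 5° / √4.93 = 0.9962/2.220 = 0.4487.
φ₁ = arccos(0.4487) ≈ 63.3°.

63.3°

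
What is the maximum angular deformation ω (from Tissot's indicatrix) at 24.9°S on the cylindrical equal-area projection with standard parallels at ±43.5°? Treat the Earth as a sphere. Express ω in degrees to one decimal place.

A cylindrical equal-area projection with standard parallel φ₀ has meridian scale h = cos φ / cos φ₀ and parallel scale k = cos φ₀ / cos φ (so areas are preserved, h·k = 1).
At 24.9°: h = 1.250, k = 0.7997; principal scales a = 1.250, b = 0.7997.
sin(ω/2) = (a − b)/(a + b) = 0.4507/2.050 = 0.2199, so ω = 2 arcsin(0.2199) ≈ 25.4°.

25.4°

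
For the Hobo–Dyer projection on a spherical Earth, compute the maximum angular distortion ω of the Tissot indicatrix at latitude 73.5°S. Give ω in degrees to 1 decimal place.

Hobo–Dyer is a cylindrical equal-area projection with standard parallels at ±37.5°. Cylindrical equal-area (φ₀ = 37.5°): h = cos φ / cos 37.5° along meridians, k = cos 37.5° / cos φ along parallels; h·k = 1.
At 73.5°: h = 0.3580, k = 2.793; principal scales a = 2.793, b = 0.3580.
sin(ω/2) = (a − b)/(a + b) = 2.435/3.151 = 0.7728, so ω = 2 arcsin(0.7728) ≈ 101.2°.

101.2°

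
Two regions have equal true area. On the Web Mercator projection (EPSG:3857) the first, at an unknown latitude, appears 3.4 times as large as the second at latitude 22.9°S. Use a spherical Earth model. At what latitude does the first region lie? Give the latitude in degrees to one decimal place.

Mercator areal scale is sec²φ, so apparent-area ratio = sec²φ₁ / sec²φ₂ = cos²φ₂ / cos²φ₁.
cos²φ₂ / cos²φ₁ = 3.4  ⇒  cos φ₁ = cos 22.9° / √3.4 = 0.9212/1.844 = 0.4996.
φ₁ = arccos(0.4996) ≈ 60.0°.

60.0°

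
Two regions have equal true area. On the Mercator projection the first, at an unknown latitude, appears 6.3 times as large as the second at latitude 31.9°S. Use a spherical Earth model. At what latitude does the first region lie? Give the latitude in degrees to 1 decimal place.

Mercator areal scale is sec²φ, so apparent-area ratio = sec²φ₁ / sec²φ₂ = cos²φ₂ / cos²φ₁.
cos²φ₂ / cos²φ₁ = 6.3  ⇒  cos φ₁ = cos 31.9° / √6.3 = 0.8490/2.510 = 0.3382.
φ₁ = arccos(0.3382) ≈ 70.2°.

70.2°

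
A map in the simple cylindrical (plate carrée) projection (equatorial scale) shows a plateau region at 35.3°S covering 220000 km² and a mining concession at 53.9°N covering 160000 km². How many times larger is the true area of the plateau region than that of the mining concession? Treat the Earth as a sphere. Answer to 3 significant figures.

On the plate carrée, areal scale = h·k = 1 × sec φ, so true area = apparent × cos φ.
True area of plateau region: 220000 × cos(35.3°) = 220000 × 0.8161 = 179600 km².
True area of mining concession: 160000 × cos(53.9°) = 160000 × 0.5892 = 94270 km².
Ratio = 179600 / 94270 ≈ 1.90.

1.90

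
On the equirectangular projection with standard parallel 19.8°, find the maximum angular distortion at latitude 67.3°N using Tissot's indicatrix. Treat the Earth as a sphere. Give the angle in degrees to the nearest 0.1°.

In the equirectangular projection with standard parallel φ₀ = 19.8° (x = Rλ cos φ₀, y = Rφ), meridians are true-scale (h = 1) and the parallel scale is k = cos φ₀ / cos φ.
At 67.3°: h = 1.000, k = 2.438; principal scales a = 2.438, b = 1.000.
sin(ω/2) = (a − b)/(a + b) = 1.438/3.438 = 0.4183, so ω = 2 arcsin(0.4183) ≈ 49.5°.

49.5°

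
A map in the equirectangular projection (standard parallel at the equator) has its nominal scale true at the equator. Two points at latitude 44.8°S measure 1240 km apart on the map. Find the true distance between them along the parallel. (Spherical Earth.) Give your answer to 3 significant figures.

For the equirectangular projection with φ₀ = 0 (plate carrée), h = 1 along meridians and k = sec φ along parallels.
Along the parallel at 44.8°, map distances are exaggerated by k = sec 44.8° = 1.409.
True distance = 1240 / 1.409 = 1240 × cos 44.8° ≈ 880 km.

880 km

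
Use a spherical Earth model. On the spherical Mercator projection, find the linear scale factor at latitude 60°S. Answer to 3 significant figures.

Mercator is conformal, so the point scale is isotropic: h = k = sec φ = 1/cos φ.
k = 1/cos 60° = 1/0.5000 = 2.000.

2.00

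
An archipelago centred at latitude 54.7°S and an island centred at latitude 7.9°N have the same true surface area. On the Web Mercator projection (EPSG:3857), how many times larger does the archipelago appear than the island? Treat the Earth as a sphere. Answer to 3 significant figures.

2.94

Mercator is conformal with k = sec φ, so areal scale = k² = sec²φ.
At 54.7°: sec²(54.7°) = 1/0.5779² = 2.995.
At 7.9°: sec²(7.9°) = 1/0.9905² = 1.019.
Ratio = 2.995/1.019 = cos²(7.9°)/cos²(54.7°) ≈ 2.94.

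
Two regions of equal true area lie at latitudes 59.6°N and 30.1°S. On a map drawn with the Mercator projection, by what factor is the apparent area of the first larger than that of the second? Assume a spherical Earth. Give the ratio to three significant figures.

Mercator is conformal with k = sec φ, so areal scale = k² = sec²φ.
At 59.6°: sec²(59.6°) = 1/0.5060² = 3.905.
At 30.1°: sec²(30.1°) = 1/0.8652² = 1.336.
Ratio = 3.905/1.336 = cos²(30.1°)/cos²(59.6°) ≈ 2.92.

2.92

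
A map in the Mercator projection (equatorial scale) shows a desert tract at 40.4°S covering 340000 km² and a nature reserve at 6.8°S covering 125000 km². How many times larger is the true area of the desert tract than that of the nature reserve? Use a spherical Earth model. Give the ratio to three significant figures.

On Mercator the areal scale is sec²φ, so true area = apparent × cos²φ.
True area of desert tract: 340000 × cos²(40.4°) = 340000 × 0.5799 = 197200 km².
True area of nature reserve: 125000 × cos²(6.8°) = 125000 × 0.9860 = 123200 km².
Ratio = 197200 / 123200 ≈ 1.60.

1.60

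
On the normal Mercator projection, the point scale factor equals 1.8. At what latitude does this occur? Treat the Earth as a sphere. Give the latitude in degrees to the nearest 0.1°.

56.3°

Mercator scale is k = sec φ = 1/cos φ.
1/cos φ = 1.8  ⇒  cos φ = 0.5556  ⇒  φ = arccos(0.5556) ≈ 56.3°.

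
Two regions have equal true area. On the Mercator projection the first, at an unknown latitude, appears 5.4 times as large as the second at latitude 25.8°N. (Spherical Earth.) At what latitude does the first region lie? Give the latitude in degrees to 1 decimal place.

67.2°

On Mercator, (apparent₁)/(apparent₂) = sec²φ₁ / sec²φ₂ when true areas are equal.
cos²φ₂ / cos²φ₁ = 5.4  ⇒  cos φ₁ = cos 25.8° / √5.4 = 0.9003/2.324 = 0.3874.
φ₁ = arccos(0.3874) ≈ 67.2°.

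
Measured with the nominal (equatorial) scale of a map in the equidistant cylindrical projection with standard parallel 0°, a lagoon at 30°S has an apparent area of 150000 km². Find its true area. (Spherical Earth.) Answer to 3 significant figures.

130000 km²

Plate carrée maps x = Rλ, y = Rφ. The meridian scale is h = 1 and the parallel scale is k = 1/cos φ = sec φ.
Areal scale = h·k = 1 × sec φ; at 30°, h = 1.000, k = 1.155, so h·k = 1.155.
True area = apparent / (areal scale) = 150000 / 1.155 ≈ 130000 km².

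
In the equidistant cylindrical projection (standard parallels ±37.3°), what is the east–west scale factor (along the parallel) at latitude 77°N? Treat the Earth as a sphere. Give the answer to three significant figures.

3.54

With standard parallel φ₀ = 37.3°, the equirectangular projection gives x = Rλ cos φ₀, y = Rφ, so h = 1 and k = cos 37.3° / cos φ.
k = cos 37.3° / cos 77° = 0.7955/0.2250 = 3.536.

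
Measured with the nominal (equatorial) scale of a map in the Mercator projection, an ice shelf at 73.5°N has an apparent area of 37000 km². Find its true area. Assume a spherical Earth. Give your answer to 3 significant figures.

Mercator is conformal, so the point scale is isotropic: h = k = sec φ = 1/cos φ.
Areal scale = k² = sec²φ = 1/cos²(73.5°) = 1/0.2840² = 12.40.
True area = apparent / (areal scale) = 37000 / 12.40 ≈ 2980 km².

2980 km²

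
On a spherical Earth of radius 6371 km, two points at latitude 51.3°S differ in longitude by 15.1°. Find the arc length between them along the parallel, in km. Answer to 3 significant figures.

Arc length along a parallel = R cos φ · Δλ (with Δλ in radians).
= 6371 × cos 51.3° × (15.1° × π/180) = 6371 × 0.6252 × 0.2635 ≈ 1050 km.

1050 km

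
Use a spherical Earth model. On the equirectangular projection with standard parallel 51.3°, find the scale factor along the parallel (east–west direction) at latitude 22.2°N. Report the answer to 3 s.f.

0.675

With standard parallel φ₀ = 51.3°, the equirectangular projection gives x = Rλ cos φ₀, y = Rφ, so h = 1 and k = cos 51.3° / cos φ.
k = cos 51.3° / cos 22.2° = 0.6252/0.9259 = 0.6753.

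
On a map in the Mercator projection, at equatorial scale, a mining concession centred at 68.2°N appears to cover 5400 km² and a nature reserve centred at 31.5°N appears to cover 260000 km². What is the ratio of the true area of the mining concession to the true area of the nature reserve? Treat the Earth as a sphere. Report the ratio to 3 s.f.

0.00394

Since Mercator area scale is 1/cos²φ, the true area equals the apparent area multiplied by cos²φ.
True area of mining concession: 5400 × cos²(68.2°) = 5400 × 0.1379 = 744.7 km².
True area of nature reserve: 260000 × cos²(31.5°) = 260000 × 0.7270 = 189000 km².
Ratio = 744.7 / 189000 ≈ 0.00394.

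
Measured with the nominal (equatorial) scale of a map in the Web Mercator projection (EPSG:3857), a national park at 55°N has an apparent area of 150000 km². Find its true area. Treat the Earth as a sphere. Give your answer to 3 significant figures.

49300 km²

Mercator is conformal, so the point scale is isotropic: h = k = sec φ = 1/cos φ.
Areal scale = k² = sec²φ = 1/cos²(55°) = 1/0.5736² = 3.040.
True area = apparent / (areal scale) = 150000 / 3.040 ≈ 49300 km².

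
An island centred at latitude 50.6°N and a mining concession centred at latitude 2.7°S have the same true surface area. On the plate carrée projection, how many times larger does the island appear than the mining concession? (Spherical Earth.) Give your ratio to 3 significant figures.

For the equirectangular projection with φ₀ = 0 (plate carrée), h = 1 along meridians and k = sec φ along parallels.
Areal scale at 50.6°: h·k = 1.000 × 1.575 = 1.575.
Areal scale at 2.7°: h·k = 1.000 × 1.001 = 1.001.
Ratio = 1.575/1.001 ≈ 1.57.

1.57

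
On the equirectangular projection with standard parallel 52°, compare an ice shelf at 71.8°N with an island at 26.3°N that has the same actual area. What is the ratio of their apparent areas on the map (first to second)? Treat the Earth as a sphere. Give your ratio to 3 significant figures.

2.87

The equidistant cylindrical projection with φ₀ = 52° has h = 1 (meridians true) and k = cos φ₀ / cos φ along parallels.
Areal scale at 71.8°: h·k = 1.000 × 1.971 = 1.971.
Areal scale at 26.3°: h·k = 1.000 × 0.6867 = 0.6867.
Ratio = 1.971/0.6867 ≈ 2.87.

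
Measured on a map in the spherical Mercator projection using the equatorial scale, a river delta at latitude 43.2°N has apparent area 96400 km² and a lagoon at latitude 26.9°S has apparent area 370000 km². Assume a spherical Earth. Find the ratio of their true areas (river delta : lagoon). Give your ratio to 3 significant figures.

Since Mercator area scale is 1/cos²φ, the true area equals the apparent area multiplied by cos²φ.
True area of river delta: 96400 × cos²(43.2°) = 96400 × 0.5314 = 51230 km².
True area of lagoon: 370000 × cos²(26.9°) = 370000 × 0.7953 = 294300 km².
Ratio = 51230 / 294300 ≈ 0.174.

0.174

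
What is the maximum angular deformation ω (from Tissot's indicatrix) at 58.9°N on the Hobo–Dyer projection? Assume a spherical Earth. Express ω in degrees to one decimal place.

47.7°

The Hobo–Dyer projection is cylindrical equal-area with φ₀ = 37.5°. Cylindrical equal-area (φ₀ = 37.5°): h = cos φ / cos 37.5° along meridians, k = cos 37.5° / cos φ along parallels; h·k = 1.
At 58.9°: h = 0.6511, k = 1.536; principal scales a = 1.536, b = 0.6511.
sin(ω/2) = (a − b)/(a + b) = 0.8848/2.187 = 0.4046, so ω = 2 arcsin(0.4046) ≈ 47.7°.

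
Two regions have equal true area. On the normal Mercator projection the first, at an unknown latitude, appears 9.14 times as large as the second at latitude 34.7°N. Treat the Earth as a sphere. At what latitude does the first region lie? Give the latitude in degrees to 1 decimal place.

74.2°

Mercator areal scale is sec²φ, so apparent-area ratio = sec²φ₁ / sec²φ₂ = cos²φ₂ / cos²φ₁.
cos²φ₂ / cos²φ₁ = 9.14  ⇒  cos φ₁ = cos 34.7° / √9.14 = 0.8221/3.023 = 0.2719.
φ₁ = arccos(0.2719) ≈ 74.2°.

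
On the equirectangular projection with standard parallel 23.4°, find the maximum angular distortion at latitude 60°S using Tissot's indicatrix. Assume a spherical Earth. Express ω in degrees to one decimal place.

With standard parallel φ₀ = 23.4°, the equirectangular projection gives x = Rλ cos φ₀, y = Rφ, so h = 1 and k = cos 23.4° / cos φ.
At 60°: h = 1.000, k = 1.836; principal scales a = 1.836, b = 1.000.
sin(ω/2) = (a − b)/(a + b) = 0.8355/2.836 = 0.2947, so ω = 2 arcsin(0.2947) ≈ 34.3°.

34.3°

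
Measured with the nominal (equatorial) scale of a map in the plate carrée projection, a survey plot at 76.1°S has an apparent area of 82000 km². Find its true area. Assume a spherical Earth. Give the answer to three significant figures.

Plate carrée maps x = Rλ, y = Rφ. The meridian scale is h = 1 and the parallel scale is k = 1/cos φ = sec φ.
Areal scale = h·k = 1 × sec φ; at 76.1°, h = 1.000, k = 4.163, so h·k = 4.163.
True area = apparent / (areal scale) = 82000 / 4.163 ≈ 19700 km².

19700 km²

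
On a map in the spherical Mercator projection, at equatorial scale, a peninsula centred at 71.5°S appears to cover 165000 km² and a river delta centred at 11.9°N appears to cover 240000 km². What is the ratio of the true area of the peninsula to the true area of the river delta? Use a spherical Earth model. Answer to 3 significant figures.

Mercator's areal exaggeration is sec²φ; hence true area = (apparent area) · cos²φ.
True area of peninsula: 165000 × cos²(71.5°) = 165000 × 0.1007 = 16610 km².
True area of river delta: 240000 × cos²(11.9°) = 240000 × 0.9575 = 229800 km².
Ratio = 16610 / 229800 ≈ 0.0723.

0.0723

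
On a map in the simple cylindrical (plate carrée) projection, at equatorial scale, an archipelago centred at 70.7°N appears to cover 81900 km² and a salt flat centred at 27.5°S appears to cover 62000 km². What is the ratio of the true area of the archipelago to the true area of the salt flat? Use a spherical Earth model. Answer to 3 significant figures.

Plate carrée has h = 1 and k = sec φ, giving areal scale sec φ; true area = (apparent area) · cos φ.
True area of archipelago: 81900 × cos(70.7°) = 81900 × 0.3305 = 27070 km².
True area of salt flat: 62000 × cos(27.5°) = 62000 × 0.8870 = 54990 km².
Ratio = 27070 / 54990 ≈ 0.492.

0.492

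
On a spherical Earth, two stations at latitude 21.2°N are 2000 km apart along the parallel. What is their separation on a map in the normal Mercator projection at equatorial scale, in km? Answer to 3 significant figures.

2150 km

For Mercator, h = k = sec φ (a conformal cylindrical projection has a single point scale, 1/cos φ).
Along the parallel, k = sec 21.2° = 1/0.9323 = 1.073.
Map distance = 2000 × 1.073 ≈ 2150 km.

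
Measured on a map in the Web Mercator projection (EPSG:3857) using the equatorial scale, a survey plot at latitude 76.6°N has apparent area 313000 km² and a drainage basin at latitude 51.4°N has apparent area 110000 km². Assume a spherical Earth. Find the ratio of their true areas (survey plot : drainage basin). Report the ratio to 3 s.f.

0.393

Since Mercator area scale is 1/cos²φ, the true area equals the apparent area multiplied by cos²φ.
True area of survey plot: 313000 × cos²(76.6°) = 313000 × 0.05371 = 16810 km².
True area of drainage basin: 110000 × cos²(51.4°) = 110000 × 0.3892 = 42810 km².
Ratio = 16810 / 42810 ≈ 0.393.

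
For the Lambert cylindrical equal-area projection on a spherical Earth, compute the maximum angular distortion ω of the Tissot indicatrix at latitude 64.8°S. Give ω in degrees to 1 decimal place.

The Lambert cylindrical equal-area projection is the cylindrical equal-area projection with its standard parallel at the equator (φ₀ = 0). For cylindrical equal-area with standard parallel φ₀, h = cos φ / cos φ₀ and k = cos φ₀ / cos φ, so h·k = 1.
At 64.8°: h = 0.4258, k = 2.349; principal scales a = 2.349, b = 0.4258.
sin(ω/2) = (a − b)/(a + b) = 1.923/2.774 = 0.6931, so ω = 2 arcsin(0.6931) ≈ 87.7°.

87.7°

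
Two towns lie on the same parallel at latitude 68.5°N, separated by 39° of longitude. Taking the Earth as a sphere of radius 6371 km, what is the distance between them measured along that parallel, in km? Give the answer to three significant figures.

1590 km

Arc length along a parallel = R cos φ · Δλ (with Δλ in radians).
= 6371 × cos 68.5° × (39° × π/180) = 6371 × 0.3665 × 0.6807 ≈ 1590 km.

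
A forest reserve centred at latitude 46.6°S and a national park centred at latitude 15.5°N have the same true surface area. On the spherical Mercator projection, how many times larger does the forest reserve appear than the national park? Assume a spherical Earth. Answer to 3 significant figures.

1.97

On Mercator, area is exaggerated by sec²φ = 1/cos²φ.
At 46.6°: sec²(46.6°) = 1/0.6871² = 2.118.
At 15.5°: sec²(15.5°) = 1/0.9636² = 1.077.
Ratio = 2.118/1.077 = cos²(15.5°)/cos²(46.6°) ≈ 1.97.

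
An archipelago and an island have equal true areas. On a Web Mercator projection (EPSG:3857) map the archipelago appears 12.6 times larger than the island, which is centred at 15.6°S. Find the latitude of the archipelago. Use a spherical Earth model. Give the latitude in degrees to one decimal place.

74.3°

On Mercator, (apparent₁)/(apparent₂) = sec²φ₁ / sec²φ₂ when true areas are equal.
cos²φ₂ / cos²φ₁ = 12.6  ⇒  cos φ₁ = cos 15.6° / √12.6 = 0.9632/3.550 = 0.2713.
φ₁ = arccos(0.2713) ≈ 74.3°.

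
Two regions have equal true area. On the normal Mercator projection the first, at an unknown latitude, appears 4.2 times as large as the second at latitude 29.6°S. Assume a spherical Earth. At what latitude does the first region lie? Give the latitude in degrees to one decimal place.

64.9°

Mercator areal scale is sec²φ, so apparent-area ratio = sec²φ₁ / sec²φ₂ = cos²φ₂ / cos²φ₁.
cos²φ₂ / cos²φ₁ = 4.2  ⇒  cos φ₁ = cos 29.6° / √4.2 = 0.8695/2.049 = 0.4243.
φ₁ = arccos(0.4243) ≈ 64.9°.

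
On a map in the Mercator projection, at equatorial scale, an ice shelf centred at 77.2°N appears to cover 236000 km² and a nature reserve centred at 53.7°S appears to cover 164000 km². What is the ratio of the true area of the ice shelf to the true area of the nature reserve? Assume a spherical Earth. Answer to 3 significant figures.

On Mercator the areal scale is sec²φ, so true area = apparent × cos²φ.
True area of ice shelf: 236000 × cos²(77.2°) = 236000 × 0.04908 = 11580 km².
True area of nature reserve: 164000 × cos²(53.7°) = 164000 × 0.3505 = 57480 km².
Ratio = 11580 / 57480 ≈ 0.202.

0.202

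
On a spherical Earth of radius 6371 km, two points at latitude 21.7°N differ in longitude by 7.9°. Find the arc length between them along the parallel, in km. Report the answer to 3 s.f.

816 km

Arc length along a parallel = R cos φ · Δλ (with Δλ in radians).
= 6371 × cos 21.7° × (7.9° × π/180) = 6371 × 0.9291 × 0.1379 ≈ 816 km.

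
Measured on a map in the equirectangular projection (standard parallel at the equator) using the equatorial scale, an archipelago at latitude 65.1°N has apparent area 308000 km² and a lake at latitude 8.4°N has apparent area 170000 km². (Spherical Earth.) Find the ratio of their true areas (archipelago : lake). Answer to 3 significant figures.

0.771

Plate carrée has h = 1 and k = sec φ, giving areal scale sec φ; true area = (apparent area) · cos φ.
True area of archipelago: 308000 × cos(65.1°) = 308000 × 0.4210 = 129700 km².
True area of lake: 170000 × cos(8.4°) = 170000 × 0.9893 = 168200 km².
Ratio = 129700 / 168200 ≈ 0.771.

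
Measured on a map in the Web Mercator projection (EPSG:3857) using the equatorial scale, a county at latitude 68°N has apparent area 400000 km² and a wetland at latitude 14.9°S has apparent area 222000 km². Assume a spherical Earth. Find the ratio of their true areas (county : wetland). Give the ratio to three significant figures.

On Mercator the areal scale is sec²φ, so true area = apparent × cos²φ.
True area of county: 400000 × cos²(68°) = 400000 × 0.1403 = 56130 km².
True area of wetland: 222000 × cos²(14.9°) = 222000 × 0.9339 = 207300 km².
Ratio = 56130 / 207300 ≈ 0.271.

0.271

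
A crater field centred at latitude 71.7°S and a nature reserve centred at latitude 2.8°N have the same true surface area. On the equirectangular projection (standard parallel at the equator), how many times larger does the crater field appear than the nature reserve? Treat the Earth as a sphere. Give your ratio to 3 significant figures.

3.18

In the plate carrée (x = Rλ, y = Rφ), meridians are true-scale (h = 1) and parallels are stretched by k = sec φ.
Areal scale at 71.7°: h·k = 1.000 × 3.185 = 3.185.
Areal scale at 2.8°: h·k = 1.000 × 1.001 = 1.001.
Ratio = 3.185/1.001 ≈ 3.18.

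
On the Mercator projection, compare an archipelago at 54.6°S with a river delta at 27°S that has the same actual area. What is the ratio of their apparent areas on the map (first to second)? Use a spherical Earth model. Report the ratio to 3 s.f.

Mercator areal scale is sec²φ.
At 54.6°: sec²(54.6°) = 1/0.5793² = 2.980.
At 27°: sec²(27°) = 1/0.8910² = 1.260.
Ratio = 2.980/1.260 = cos²(27°)/cos²(54.6°) ≈ 2.37.

2.37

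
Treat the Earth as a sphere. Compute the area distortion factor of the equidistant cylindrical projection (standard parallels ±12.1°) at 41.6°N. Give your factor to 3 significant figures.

1.31

With standard parallel φ₀ = 12.1°, the equirectangular projection gives x = Rλ cos φ₀, y = Rφ, so h = 1 and k = cos 12.1° / cos φ.
Areal scale = h·k = 1 × cos φ₀ / cos φ; at 41.6°, h = 1.000, k = 1.308, so h·k = 1.308.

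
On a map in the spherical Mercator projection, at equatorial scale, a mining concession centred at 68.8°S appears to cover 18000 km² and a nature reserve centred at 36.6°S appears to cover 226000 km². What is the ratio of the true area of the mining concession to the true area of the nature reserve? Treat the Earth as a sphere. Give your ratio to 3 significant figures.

0.0162

On Mercator the areal scale is sec²φ, so true area = apparent × cos²φ.
True area of mining concession: 18000 × cos²(68.8°) = 18000 × 0.1308 = 2354 km².
True area of nature reserve: 226000 × cos²(36.6°) = 226000 × 0.6445 = 145700 km².
Ratio = 2354 / 145700 ≈ 0.0162.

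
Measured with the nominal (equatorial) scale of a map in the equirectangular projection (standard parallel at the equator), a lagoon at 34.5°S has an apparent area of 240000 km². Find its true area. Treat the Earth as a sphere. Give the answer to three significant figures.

198000 km²

For the equirectangular projection with φ₀ = 0 (plate carrée), h = 1 along meridians and k = sec φ along parallels.
Areal scale = h·k = 1 × sec φ; at 34.5°, h = 1.000, k = 1.213, so h·k = 1.213.
True area = apparent / (areal scale) = 240000 / 1.213 ≈ 198000 km².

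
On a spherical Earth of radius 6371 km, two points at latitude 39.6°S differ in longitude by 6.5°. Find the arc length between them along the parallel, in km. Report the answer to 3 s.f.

Arc length along a parallel = R cos φ · Δλ (with Δλ in radians).
= 6371 × cos 39.6° × (6.5° × π/180) = 6371 × 0.7705 × 0.1134 ≈ 557 km.

557 km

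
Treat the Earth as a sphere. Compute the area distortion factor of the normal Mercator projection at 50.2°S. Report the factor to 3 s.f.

The Mercator projection is conformal; its linear scale factor is the same in every direction and equals sec φ = 1/cos φ.
Areal scale = k² = sec²φ = 1/cos²(50.2°) = 1/0.6401² = 2.441.

2.44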